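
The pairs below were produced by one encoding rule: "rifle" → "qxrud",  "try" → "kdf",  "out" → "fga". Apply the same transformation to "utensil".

xuezqfg

The output letters match the input read backwards, each shifted +12: rifle reversed is elfir. Read the word backwards and shift each letter +12.
Applying it to utensil: reverse → lisnetu; then shift: l+12=x, i+12=u, s+12=e, n+12=z, e+12=q, t+12=f, u+12=g.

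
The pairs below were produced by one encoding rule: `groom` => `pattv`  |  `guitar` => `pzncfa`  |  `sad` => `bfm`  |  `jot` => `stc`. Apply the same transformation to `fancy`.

ofwlh

Two shifts are in play — +5 for a/e/i/o/u, +9 for every other letter.
Applying it to fancy: f(cons)+9=o, a(vowel)+5=f, n(cons)+9=w, c(cons)+9=l, y(cons)+9=h.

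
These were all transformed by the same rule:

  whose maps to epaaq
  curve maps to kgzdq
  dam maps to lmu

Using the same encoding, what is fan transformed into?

nmv

Two shifts are in play — +12 for a/e/i/o/u, +8 for every other letter.
For fan: f(cons)+8=n, a(vowel)+12=m, n(cons)+8=v.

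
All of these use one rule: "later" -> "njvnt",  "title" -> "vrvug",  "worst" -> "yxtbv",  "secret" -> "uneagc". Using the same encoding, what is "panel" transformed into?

rjpnn

It's a Vigenère-style cipher with numeric key [2,9]: position i shifts by key[i mod 2].
Applying it to panel: p+2=r, a+9=j, n+2=p, e+9=n, l+2=n.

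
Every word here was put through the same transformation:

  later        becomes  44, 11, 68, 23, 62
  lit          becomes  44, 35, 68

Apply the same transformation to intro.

35, 50, 68, 62, 53

l(#12)→44 and a(#1)→11: differences scale by 3, so n = 3·pos + 8. With a=1..z=26, the number is 3·pos + 8.
For intro: i=9→35, n=14→50, t=20→68, r=18→62, o=15→53.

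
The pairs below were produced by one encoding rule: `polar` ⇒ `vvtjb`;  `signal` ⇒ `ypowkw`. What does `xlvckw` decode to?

In polar: p→v is +6, o→v is +7, l→t is +8, a→j is +9 — the shift increases by 1 each position. Letter i (0-indexed) is shifted by i+6, so successive shifts are 6, 7, 8, ….
Decoding xlvckw: x−6=r, l−7=e, v−8=n, c−9=t, k−10=a, w−11=l.

rental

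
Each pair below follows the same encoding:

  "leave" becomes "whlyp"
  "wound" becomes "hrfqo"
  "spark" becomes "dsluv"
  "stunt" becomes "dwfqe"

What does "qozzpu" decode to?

Shifts by position in leave: pos 0: l→w (+11), pos 1: e→h (+3), pos 2: a→l (+11), pos 3: v→y (+3) — repeating every 2. The shifts repeat in a cycle of length 2: positions 0,1,… shift by +11, +3, then the pattern repeats.
Decoding qozzpu: q−11=f, o−3=l, z−11=o, z−3=w, p−11=e, u−3=r.

flower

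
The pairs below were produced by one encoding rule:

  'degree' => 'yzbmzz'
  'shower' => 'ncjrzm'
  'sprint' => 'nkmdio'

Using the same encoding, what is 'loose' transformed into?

gjjnz

Compare letters: d→y is +21, e→z is +21, g→b is +21 — a constant shift. Every letter moves 21 places later in the alphabet, wrapping around z→a.
Applying it to loose: l+21=g, o+21=j, o+21=j, s+21=n, e+21=z.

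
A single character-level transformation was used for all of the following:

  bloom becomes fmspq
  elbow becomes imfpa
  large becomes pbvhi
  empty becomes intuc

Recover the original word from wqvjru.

sprint

Shifts by position in bloom: pos 0: b→f (+4), pos 1: l→m (+1), pos 2: o→s (+4), pos 3: o→p (+1) — repeating every 2. A repeating key of period 2 is used — shifts +4, +1 over and over.
Reversing it on wqvjru: w−4=s, q−1=p, v−4=r, j−1=i, r−4=n, u−1=t.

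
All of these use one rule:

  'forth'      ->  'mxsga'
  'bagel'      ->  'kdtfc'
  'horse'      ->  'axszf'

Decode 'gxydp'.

today

f(5)→m(12) and o(14)→x(23) fit y≡7x+3 (mod 26); the inverse of 7 mod 26 is 15. Each letter's alphabet position (a=0..z=25) is mapped through 7·x+3 mod 26 — an affine cipher.
Decoding gxydp: g(6)→15·(6−3)≡19=t; x(23)→15·(23−3)≡14=o; y(24)→15·(24−3)≡3=d; d(3)→15·(3−3)≡0=a; p(15)→15·(15−3)≡24=y (all mod 26).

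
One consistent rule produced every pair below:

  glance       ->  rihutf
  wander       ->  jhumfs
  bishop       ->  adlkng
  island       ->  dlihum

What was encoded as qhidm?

g(6)→r(17) and l(11)→i(8) fit y≡19x+7 (mod 26); the inverse of 19 mod 26 is 11. Treating letters as 0–25, the rule is x ↦ 19x + 7 (mod 26).
Undoing it on qhidm: q(16)→11·(16−7)≡21=v; h(7)→11·(7−7)≡0=a; i(8)→11·(8−7)≡11=l; d(3)→11·(3−7)≡8=i; m(12)→11·(12−7)≡3=d (all mod 26).

valid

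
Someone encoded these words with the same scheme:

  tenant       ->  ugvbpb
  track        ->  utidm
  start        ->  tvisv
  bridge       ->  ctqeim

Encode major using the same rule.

Shifts by position in tenant: pos 0: t→u (+1), pos 1: e→g (+2), pos 2: n→v (+8), pos 3: a→b (+1), pos 4: n→p (+2), pos 5: t→b (+8) — repeating every 3. The shifts repeat in a cycle of length 3: positions 0,1,… shift by +1, +2, +8, then the pattern repeats.
For major: m+1=n, a+2=c, j+8=r, o+1=p, r+2=t.

ncrpt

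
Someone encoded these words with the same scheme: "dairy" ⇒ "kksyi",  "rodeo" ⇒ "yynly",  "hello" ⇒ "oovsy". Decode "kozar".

Shifts by position in dairy: pos 0: d→k (+7), pos 1: a→k (+10), pos 2: i→s (+10), pos 3: r→y (+7), pos 4: y→i (+10) — repeating every 3. The shifts repeat in a cycle of length 3: positions 0,1,… shift by +7, +10, +10, then the pattern repeats.
Decoding kozar: k−7=d, o−10=e, z−10=p, a−7=t, r−10=h.

depth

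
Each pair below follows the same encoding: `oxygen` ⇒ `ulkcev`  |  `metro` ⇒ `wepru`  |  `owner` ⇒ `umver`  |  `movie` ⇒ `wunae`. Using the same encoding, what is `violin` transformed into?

Treating letters as 0–25, the rule is x ↦ 25x + 8 (mod 26).
For violin: v(21)→25·21+8≡13=n; i(8)→25·8+8≡0=a; o(14)→25·14+8≡20=u; l(11)→25·11+8≡23=x; i(8)→25·8+8≡0=a; n(13)→25·13+8≡21=v (all mod 26).

nauxav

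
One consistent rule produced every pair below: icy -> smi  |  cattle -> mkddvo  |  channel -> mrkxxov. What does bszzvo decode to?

This is a Caesar cipher with shift 10.
Decoding bszzvo: b−10=r, s−10=i, z−10=p, z−10=p, v−10=l, o−10=e.

ripple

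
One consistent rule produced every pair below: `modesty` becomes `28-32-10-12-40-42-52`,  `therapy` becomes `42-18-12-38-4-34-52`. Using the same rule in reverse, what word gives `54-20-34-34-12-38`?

zipper

m(#13)→28 and o(#15)→32: differences scale by 2, so n = 2·pos + 2. The formula is n = 2×(alphabet index, a=1) + 2.
Reversing it on 54-20-34-34-12-38: 54→(54−2)÷2=26=z, 20→(20−2)÷2=9=i, 34→(34−2)÷2=16=p, 34→(34−2)÷2=16=p, 12→(12−2)÷2=5=e, 38→(38−2)÷2=18=r.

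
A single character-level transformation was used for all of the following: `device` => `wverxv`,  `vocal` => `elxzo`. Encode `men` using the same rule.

Each pair mirrors across the alphabet (d↔w, e↔v, v↔e): positions sum to 25. Each letter is replaced by its mirror in the alphabet: a↔z, b↔y, c↔x, and so on (the Atbash cipher).
Applying it to men: m↔n, e↔v, n↔m.

nvm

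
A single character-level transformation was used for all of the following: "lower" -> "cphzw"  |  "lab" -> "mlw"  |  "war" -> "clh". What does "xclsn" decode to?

charm

The word is reversed, then every letter is shifted forward by 11.
Undoing it on xclsn: shift back: x−11=m, c−11=r, l−11=a, s−11=h, n−11=c → mrahc; then reverse → charm.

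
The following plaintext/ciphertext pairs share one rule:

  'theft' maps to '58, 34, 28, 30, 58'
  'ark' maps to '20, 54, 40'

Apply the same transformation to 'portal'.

50, 48, 54, 58, 20, 42

t(#20)→58 and h(#8)→34: differences scale by 2, so n = 2·pos + 18. Each letter becomes 2×(its alphabet position, a=1..z=26) + 18.
On portal: p=16→50, o=15→48, r=18→54, t=20→58, a=1→20, l=12→42.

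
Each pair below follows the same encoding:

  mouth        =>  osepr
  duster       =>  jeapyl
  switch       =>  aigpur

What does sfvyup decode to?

object

Treating letters as 0–25, the rule is x ↦ 15x + 16 (mod 26).
Decoding sfvyup: s(18)→7·(18−16)≡14=o; f(5)→7·(5−16)≡1=b; v(21)→7·(21−16)≡9=j; y(24)→7·(24−16)≡4=e; u(20)→7·(20−16)≡2=c; p(15)→7·(15−16)≡19=t (all mod 26).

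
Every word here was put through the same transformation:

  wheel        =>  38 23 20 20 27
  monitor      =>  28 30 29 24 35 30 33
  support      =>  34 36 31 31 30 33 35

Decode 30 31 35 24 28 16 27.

w is letter #23 and maps to 38: an offset of 15. Letters become their 1-based position plus 15 (so a→16, b→17, …).
Decoding 30 31 35 24 28 16 27: 30→(30−15)÷1=15=o, 31→(31−15)÷1=16=p, 35→(35−15)÷1=20=t, 24→(24−15)÷1=9=i, 28→(28−15)÷1=13=m, 16→(16−15)÷1=1=a, 27→(27−15)÷1=12=l.

optimal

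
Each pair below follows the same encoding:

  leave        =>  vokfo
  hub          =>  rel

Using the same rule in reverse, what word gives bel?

rub

Compare letters: l→v is +10, e→o is +10, a→k is +10 — a constant shift. It's a constant shift of +10 (ROT10).
Undoing it on bel: b−10=r, e−10=u, l−10=b.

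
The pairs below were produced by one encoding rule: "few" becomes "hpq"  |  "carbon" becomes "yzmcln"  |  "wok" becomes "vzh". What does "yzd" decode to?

son

The word is reversed, then every letter is shifted forward by 11.
Reversing it on yzd: shift back: y−11=n, z−11=o, d−11=s → nos; then reverse → son.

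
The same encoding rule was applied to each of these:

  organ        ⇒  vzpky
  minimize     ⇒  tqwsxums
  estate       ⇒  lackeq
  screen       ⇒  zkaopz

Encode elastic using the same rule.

ltjceup

In organ: o→v is +7, r→z is +8, g→p is +9, a→k is +10 — the shift increases by 1 each position. The shift increases by 1 at each position, starting from +7: 7, 8, 9, ….
On elastic: e+7=l, l+8=t, a+9=j, s+10=c, t+11=e, i+12=u, c+13=p.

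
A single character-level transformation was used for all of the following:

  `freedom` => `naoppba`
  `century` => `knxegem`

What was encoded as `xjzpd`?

paper

Letter i (0-indexed) is shifted by i+8, so successive shifts are 8, 9, 10, ….
Reversing it on xjzpd: x−8=p, j−9=a, z−10=p, p−11=e, d−12=r.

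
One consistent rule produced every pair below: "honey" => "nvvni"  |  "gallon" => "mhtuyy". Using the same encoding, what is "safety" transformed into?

yhnndj

In honey: h→n is +6, o→v is +7, n→v is +8, e→n is +9 — the shift increases by 1 each position. Letter i (0-indexed) is shifted by i+6, so successive shifts are 6, 7, 8, ….
Applying it to safety: s+6=y, a+7=h, f+8=n, e+9=n, t+10=d, y+11=j.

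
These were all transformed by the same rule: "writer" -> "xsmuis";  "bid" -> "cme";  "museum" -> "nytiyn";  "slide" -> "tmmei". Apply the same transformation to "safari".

The rule splits by letter class: vowels +4, consonants +1.
On safari: s(cons)+1=t, a(vowel)+4=e, f(cons)+1=g, a(vowel)+4=e, r(cons)+1=s, i(vowel)+4=m.

tegesm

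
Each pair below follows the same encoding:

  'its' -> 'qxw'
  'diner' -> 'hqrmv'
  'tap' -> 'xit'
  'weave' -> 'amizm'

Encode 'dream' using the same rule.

The shift depends on letter class: consonant t→x is +4, but vowel i→q is +8. Vowels shift forward by 8 and consonants shift forward by 4.
Applying it to dream: d(cons)+4=h, r(cons)+4=v, e(vowel)+8=m, a(vowel)+8=i, m(cons)+4=q.

hvmiq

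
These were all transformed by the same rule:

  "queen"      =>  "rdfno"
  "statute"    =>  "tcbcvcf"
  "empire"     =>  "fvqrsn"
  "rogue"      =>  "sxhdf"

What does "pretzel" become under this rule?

Shifts by position in queen: pos 0: q→r (+1), pos 1: u→d (+9), pos 2: e→f (+1), pos 3: e→n (+9) — repeating every 2. A repeating key of period 2 is used — shifts +1, +9 over and over.
Applying it to pretzel: p+1=q, r+9=a, e+1=f, t+9=c, z+1=a, e+9=n, l+1=m.

qafcanm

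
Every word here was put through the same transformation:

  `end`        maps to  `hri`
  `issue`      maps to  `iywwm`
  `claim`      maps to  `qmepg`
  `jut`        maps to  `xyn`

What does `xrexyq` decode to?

The output letters match the input read backwards, each shifted +4: end reversed is dne. Two steps: reverse the string, then apply a Caesar shift of +4.
Undoing it on xrexyq: shift back: x−4=t, r−4=n, e−4=a, x−4=t, y−4=u, q−4=m → tnatum; then reverse → mutant.

mutant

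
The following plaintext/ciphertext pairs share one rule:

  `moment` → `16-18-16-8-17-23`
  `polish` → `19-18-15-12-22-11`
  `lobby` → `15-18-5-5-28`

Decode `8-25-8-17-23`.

event

m is letter #13 and maps to 16: an offset of 3. The number is (letter's place in the alphabet, a=1) + 3.
Decoding 8-25-8-17-23: 8→(8−3)÷1=5=e, 25→(25−3)÷1=22=v, 8→(8−3)÷1=5=e, 17→(17−3)÷1=14=n, 23→(23−3)÷1=20=t.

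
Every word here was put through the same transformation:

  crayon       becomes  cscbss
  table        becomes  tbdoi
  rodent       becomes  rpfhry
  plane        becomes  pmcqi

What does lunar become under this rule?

lvpdv

In crayon: c→c is +0, r→s is +1, a→c is +2, y→b is +3 — the shift increases by 1 each position. Each letter shifts forward by its position index (0, 1, 2, …) — the shift grows by one for each successive letter.
On lunar: l+0=l, u+1=v, n+2=p, a+3=d, r+4=v.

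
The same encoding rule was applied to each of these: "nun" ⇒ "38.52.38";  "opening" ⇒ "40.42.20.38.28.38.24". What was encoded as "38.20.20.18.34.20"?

n(#14)→38 and u(#21)→52: differences scale by 2, so n = 2·pos + 10. With a=1..z=26, the number is 2·pos + 10.
Reversing it on 38.20.20.18.34.20: 38→(38−10)÷2=14=n, 20→(20−10)÷2=5=e, 20→(20−10)÷2=5=e, 18→(18−10)÷2=4=d, 34→(34−10)÷2=12=l, 20→(20−10)÷2=5=e.

needle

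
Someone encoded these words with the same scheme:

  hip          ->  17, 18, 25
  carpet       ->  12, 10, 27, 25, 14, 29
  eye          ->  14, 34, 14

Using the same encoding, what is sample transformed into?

h is letter #8 and maps to 17: an offset of 9. Letters become their 1-based position plus 9 (so a→10, b→11, …).
For sample: s=19→28, a=1→10, m=13→22, p=16→25, l=12→21, e=5→14.

28, 10, 22, 25, 21, 14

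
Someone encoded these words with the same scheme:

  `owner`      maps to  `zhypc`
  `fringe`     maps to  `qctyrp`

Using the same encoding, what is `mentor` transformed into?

xpyezc

Compare letters: o→z is +11, w→h is +11, n→y is +11 — a constant shift. Each letter is shifted forward by 11 in the alphabet (a Caesar shift of +11).
For mentor: m+11=x, e+11=p, n+11=y, t+11=e, o+11=z, r+11=c.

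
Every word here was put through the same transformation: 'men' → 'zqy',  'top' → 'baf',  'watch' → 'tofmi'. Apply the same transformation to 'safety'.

kfqrme

Read the word backwards and shift each letter +12.
Applying it to safety: reverse → ytefas; then shift: y+12=k, t+12=f, e+12=q, f+12=r, a+12=m, s+12=e.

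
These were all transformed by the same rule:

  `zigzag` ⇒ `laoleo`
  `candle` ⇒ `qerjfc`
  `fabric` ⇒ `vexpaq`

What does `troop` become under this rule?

bpkkd

z(25)→l(11) and i(8)→a(0) fit y≡19x+4 (mod 26); the inverse of 19 mod 26 is 11. Treating letters as 0–25, the rule is x ↦ 19x + 4 (mod 26).
For troop: t(19)→19·19+4≡1=b; r(17)→19·17+4≡15=p; o(14)→19·14+4≡10=k; o(14)→19·14+4≡10=k; p(15)→19·15+4≡3=d (all mod 26).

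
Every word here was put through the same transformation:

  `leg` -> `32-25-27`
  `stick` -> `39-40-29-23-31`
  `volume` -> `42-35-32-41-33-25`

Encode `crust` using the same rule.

l is letter #12 and maps to 32: an offset of 20. Each letter is replaced by its alphabet position (a=1..z=26) + 20.
For crust: c=3→23, r=18→38, u=21→41, s=19→39, t=20→40.

23-38-41-39-40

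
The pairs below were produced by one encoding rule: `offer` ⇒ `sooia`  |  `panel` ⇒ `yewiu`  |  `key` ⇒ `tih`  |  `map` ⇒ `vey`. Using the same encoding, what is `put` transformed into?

yyc

The shift depends on letter class: consonant f→o is +9, but vowel o→s is +4. Vowels shift forward by 4 and consonants shift forward by 9.
On put: p(cons)+9=y, u(vowel)+4=y, t(cons)+9=c.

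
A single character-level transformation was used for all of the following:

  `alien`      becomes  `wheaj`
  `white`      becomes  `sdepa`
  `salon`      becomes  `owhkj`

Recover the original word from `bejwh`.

final

Compare letters: a→w is +22, l→h is +22, i→e is +22 — a constant shift. This is a Caesar cipher with shift 22.
Undoing it on bejwh: b−22=f, e−22=i, j−22=n, w−22=a, h−22=l.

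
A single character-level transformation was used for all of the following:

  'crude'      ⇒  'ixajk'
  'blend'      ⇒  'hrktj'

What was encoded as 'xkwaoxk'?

Compare letters: c→i is +6, r→x is +6, u→a is +6 — a constant shift. Every letter moves 6 places later in the alphabet, wrapping around z→a.
Undoing it on xkwaoxk: x−6=r, k−6=e, w−6=q, a−6=u, o−6=i, x−6=r, k−6=e.

require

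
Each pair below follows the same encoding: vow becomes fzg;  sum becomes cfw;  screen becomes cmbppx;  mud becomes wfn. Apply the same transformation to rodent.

bznpxd

The shift depends on letter class: consonant v→f is +10, but vowel o→z is +11. Two shifts are in play — +11 for a/e/i/o/u, +10 for every other letter.
For rodent: r(cons)+10=b, o(vowel)+11=z, d(cons)+10=n, e(vowel)+11=p, n(cons)+10=x, t(cons)+10=d.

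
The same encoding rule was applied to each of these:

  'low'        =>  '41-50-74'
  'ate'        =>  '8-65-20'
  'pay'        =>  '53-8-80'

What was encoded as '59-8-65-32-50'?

l(#12)→41 and o(#15)→50: differences scale by 3, so n = 3·pos + 5. The formula is n = 3×(alphabet index, a=1) + 5.
Decoding 59-8-65-32-50: 59→(59−5)÷3=18=r, 8→(8−5)÷3=1=a, 65→(65−5)÷3=20=t, 32→(32−5)÷3=9=i, 50→(50−5)÷3=15=o.

ratio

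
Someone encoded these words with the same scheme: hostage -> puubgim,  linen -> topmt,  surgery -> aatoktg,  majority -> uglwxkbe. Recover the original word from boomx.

timer

Shifts by position in hostage: pos 0: h→p (+8), pos 1: o→u (+6), pos 2: s→u (+2), pos 3: t→b (+8), pos 4: a→g (+6), pos 5: g→i (+2) — repeating every 3. A repeating key of period 3 is used — shifts +8, +6, +2 over and over.
Decoding boomx: b−8=t, o−6=i, o−2=m, m−8=e, x−6=r.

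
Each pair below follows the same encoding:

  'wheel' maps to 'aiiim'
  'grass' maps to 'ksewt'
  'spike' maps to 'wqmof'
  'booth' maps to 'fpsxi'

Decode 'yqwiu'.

Shifts by position in wheel: pos 0: w→a (+4), pos 1: h→i (+1), pos 2: e→i (+4), pos 3: e→i (+4), pos 4: l→m (+1) — repeating every 3. A repeating key of period 3 is used — shifts +4, +1, +4 over and over.
Decoding yqwiu: y−4=u, q−1=p, w−4=s, i−4=e, u−1=t.

upset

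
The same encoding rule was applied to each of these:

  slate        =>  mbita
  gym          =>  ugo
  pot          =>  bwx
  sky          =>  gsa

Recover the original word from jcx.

pub

The output letters match the input read backwards, each shifted +8: slate reversed is etals. The word is reversed, then every letter is shifted forward by 8.
Reversing it on jcx: shift back: j−8=b, c−8=u, x−8=p → bup; then reverse → pub.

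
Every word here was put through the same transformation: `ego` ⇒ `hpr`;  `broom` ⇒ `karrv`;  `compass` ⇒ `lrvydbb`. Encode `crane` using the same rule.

The shift depends on letter class: consonant g→p is +9, but vowel e→h is +3. Vowels shift forward by 3 and consonants shift forward by 9.
Applying it to crane: c(cons)+9=l, r(cons)+9=a, a(vowel)+3=d, n(cons)+9=w, e(vowel)+3=h.

ladwh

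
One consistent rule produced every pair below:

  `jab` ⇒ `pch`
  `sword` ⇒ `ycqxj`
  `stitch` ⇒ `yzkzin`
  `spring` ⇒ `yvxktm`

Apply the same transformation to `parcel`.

Vowels shift forward by 2 and consonants shift forward by 6.
Applying it to parcel: p(cons)+6=v, a(vowel)+2=c, r(cons)+6=x, c(cons)+6=i, e(vowel)+2=g, l(cons)+6=r.

vcxigr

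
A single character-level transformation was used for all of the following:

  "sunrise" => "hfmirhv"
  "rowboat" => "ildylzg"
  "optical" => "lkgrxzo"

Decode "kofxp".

Each pair mirrors across the alphabet (s↔h, u↔f, n↔m): positions sum to 25. This is the alphabet-reversal cipher (Atbash): a becomes z, b becomes y, etc.
Undoing it on kofxp: k↔p, o↔l, f↔u, x↔c, p↔k.

pluck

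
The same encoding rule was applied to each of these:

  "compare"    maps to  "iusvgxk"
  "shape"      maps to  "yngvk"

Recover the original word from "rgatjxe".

laundry

It's a constant shift of +6 (ROT6).
Reversing it on rgatjxe: r−6=l, g−6=a, a−6=u, t−6=n, j−6=d, x−6=r, e−6=y.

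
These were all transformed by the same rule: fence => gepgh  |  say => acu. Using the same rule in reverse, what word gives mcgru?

The output letters match the input read backwards, each shifted +2: fence reversed is ecnef. The word is reversed, then every letter is shifted forward by 2.
Reversing it on mcgru: shift back: m−2=k, c−2=a, g−2=e, r−2=p, u−2=s → kaeps; then reverse → speak.

speak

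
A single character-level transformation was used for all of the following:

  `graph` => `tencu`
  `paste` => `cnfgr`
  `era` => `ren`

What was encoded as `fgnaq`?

stand

Compare letters: g→t is +13, r→e is +13, a→n is +13 — a constant shift. This is a Caesar cipher with shift 13.
Undoing it on fgnaq: f−13=s, g−13=t, n−13=a, a−13=n, q−13=d.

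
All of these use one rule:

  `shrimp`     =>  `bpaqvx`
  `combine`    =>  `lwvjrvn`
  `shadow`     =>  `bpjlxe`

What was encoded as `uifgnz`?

lawyer

Shifts by position in shrimp: pos 0: s→b (+9), pos 1: h→p (+8), pos 2: r→a (+9), pos 3: i→q (+8) — repeating every 2. The shifts repeat in a cycle of length 2: positions 0,1,… shift by +9, +8, then the pattern repeats.
Undoing it on uifgnz: u−9=l, i−8=a, f−9=w, g−8=y, n−9=e, z−8=r.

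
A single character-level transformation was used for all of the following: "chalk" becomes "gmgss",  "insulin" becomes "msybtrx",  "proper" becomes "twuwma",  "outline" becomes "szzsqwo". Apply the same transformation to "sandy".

wftkg

Each letter shifts forward by (position + 4), i.e. 4, 5, 6, … — the shift grows by one for each successive letter.
Applying it to sandy: s+4=w, a+5=f, n+6=t, d+7=k, y+8=g.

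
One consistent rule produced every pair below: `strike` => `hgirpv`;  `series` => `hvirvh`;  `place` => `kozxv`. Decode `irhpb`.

Each pair mirrors across the alphabet (s↔h, t↔g, r↔i): positions sum to 25. This is the alphabet-reversal cipher (Atbash): a becomes z, b becomes y, etc.
Reversing it on irhpb: i↔r, r↔i, h↔s, p↔k, b↔y.

risky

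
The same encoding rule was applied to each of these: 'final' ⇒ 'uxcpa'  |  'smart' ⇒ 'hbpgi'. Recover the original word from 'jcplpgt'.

unaware

This is a Caesar cipher with shift 15.
Decoding jcplpgt: j−15=u, c−15=n, p−15=a, l−15=w, p−15=a, g−15=r, t−15=e.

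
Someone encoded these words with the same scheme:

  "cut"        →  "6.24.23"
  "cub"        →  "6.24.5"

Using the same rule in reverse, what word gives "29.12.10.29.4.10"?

zigzag

c is letter #3 and maps to 6: an offset of 3. The number is (letter's place in the alphabet, a=1) + 3.
Decoding 29.12.10.29.4.10: 29→(29−3)÷1=26=z, 12→(12−3)÷1=9=i, 10→(10−3)÷1=7=g, 29→(29−3)÷1=26=z, 4→(4−3)÷1=1=a, 10→(10−3)÷1=7=g.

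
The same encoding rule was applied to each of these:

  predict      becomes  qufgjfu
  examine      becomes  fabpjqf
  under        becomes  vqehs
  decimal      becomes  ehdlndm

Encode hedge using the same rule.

The shifts repeat in a cycle of length 2: positions 0,1,… shift by +1, +3, then the pattern repeats.
Applying it to hedge: h+1=i, e+3=h, d+1=e, g+3=j, e+1=f.

ihejf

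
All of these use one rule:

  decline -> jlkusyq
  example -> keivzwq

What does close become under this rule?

iswbo

In decline: d→j is +6, e→l is +7, c→k is +8, l→u is +9 — the shift increases by 1 each position. Letter i (0-indexed) is shifted by i+6, so successive shifts are 6, 7, 8, ….
Applying it to close: c+6=i, l+7=s, o+8=w, s+9=b, e+10=o.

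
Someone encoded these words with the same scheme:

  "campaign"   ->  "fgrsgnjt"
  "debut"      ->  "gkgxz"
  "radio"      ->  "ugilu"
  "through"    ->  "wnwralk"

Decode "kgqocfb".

Shifts by position in campaign: pos 0: c→f (+3), pos 1: a→g (+6), pos 2: m→r (+5), pos 3: p→s (+3), pos 4: a→g (+6), pos 5: i→n (+5) — repeating every 3. The shifts repeat in a cycle of length 3: positions 0,1,… shift by +3, +6, +5, then the pattern repeats.
Undoing it on kgqocfb: k−3=h, g−6=a, q−5=l, o−3=l, c−6=w, f−5=a, b−3=y.

hallway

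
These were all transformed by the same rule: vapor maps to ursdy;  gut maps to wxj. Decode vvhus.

Two steps: reverse the string, then apply a Caesar shift of +3.
Undoing it on vvhus: shift back: v−3=s, v−3=s, h−3=e, u−3=r, s−3=p → sserp; then reverse → press.

press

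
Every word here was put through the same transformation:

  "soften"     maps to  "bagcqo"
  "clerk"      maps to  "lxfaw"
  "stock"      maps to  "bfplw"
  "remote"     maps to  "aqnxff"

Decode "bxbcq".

slate

Shifts by position in soften: pos 0: s→b (+9), pos 1: o→a (+12), pos 2: f→g (+1), pos 3: t→c (+9), pos 4: e→q (+12), pos 5: n→o (+1) — repeating every 3. The shifts repeat in a cycle of length 3: positions 0,1,… shift by +9, +12, +1, then the pattern repeats.
Undoing it on bxbcq: b−9=s, x−12=l, b−1=a, c−9=t, q−12=e.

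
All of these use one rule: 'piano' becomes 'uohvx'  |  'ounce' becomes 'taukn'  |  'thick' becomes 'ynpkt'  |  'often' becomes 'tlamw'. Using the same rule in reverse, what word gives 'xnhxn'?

In piano: p→u is +5, i→o is +6, a→h is +7, n→v is +8 — the shift increases by 1 each position. The shift increases by 1 at each position, starting from +5: 5, 6, 7, ….
Reversing it on xnhxn: x−5=s, n−6=h, h−7=a, x−8=p, n−9=e.

shape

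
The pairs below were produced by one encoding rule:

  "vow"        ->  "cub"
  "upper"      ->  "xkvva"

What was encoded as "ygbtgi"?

The output letters match the input read backwards, each shifted +6: vow reversed is wov. Read the word backwards and shift each letter +6.
Reversing it on ygbtgi: shift back: y−6=s, g−6=a, b−6=v, t−6=n, g−6=a, i−6=c → savnac; then reverse → canvas.

canvas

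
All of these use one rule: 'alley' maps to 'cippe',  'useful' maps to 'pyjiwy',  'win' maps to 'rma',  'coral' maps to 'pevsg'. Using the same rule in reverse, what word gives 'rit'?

pen

The output letters match the input read backwards, each shifted +4: alley reversed is yella. Two steps: reverse the string, then apply a Caesar shift of +4.
Reversing it on rit: shift back: r−4=n, i−4=e, t−4=p → nep; then reverse → pen.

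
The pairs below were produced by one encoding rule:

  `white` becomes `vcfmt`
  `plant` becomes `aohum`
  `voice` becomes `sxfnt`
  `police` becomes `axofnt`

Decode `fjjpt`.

issue

w(22)→v(21) and h(7)→c(2) fit y≡3x+7 (mod 26); the inverse of 3 mod 26 is 9. Each letter's alphabet position (a=0..z=25) is mapped through 3·x+7 mod 26 — an affine cipher.
Undoing it on fjjpt: f(5)→9·(5−7)≡8=i; j(9)→9·(9−7)≡18=s; j(9)→9·(9−7)≡18=s; p(15)→9·(15−7)≡20=u; t(19)→9·(19−7)≡4=e (all mod 26).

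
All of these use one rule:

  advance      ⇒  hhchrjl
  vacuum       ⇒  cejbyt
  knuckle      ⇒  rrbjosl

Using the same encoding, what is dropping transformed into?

kvvwtpuk

Shifts by position in advance: pos 0: a→h (+7), pos 1: d→h (+4), pos 2: v→c (+7), pos 3: a→h (+7), pos 4: n→r (+4), pos 5: c→j (+7) — repeating every 3. A repeating key of period 3 is used — shifts +7, +4, +7 over and over.
For dropping: d+7=k, r+4=v, o+7=v, p+7=w, p+4=t, i+7=p, n+7=u, g+4=k.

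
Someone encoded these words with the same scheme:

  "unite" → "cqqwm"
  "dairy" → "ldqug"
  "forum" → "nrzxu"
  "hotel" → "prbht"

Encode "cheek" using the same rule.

A repeating key of period 2 is used — shifts +8, +3 over and over.
Applying it to cheek: c+8=k, h+3=k, e+8=m, e+3=h, k+8=s.

kkmhs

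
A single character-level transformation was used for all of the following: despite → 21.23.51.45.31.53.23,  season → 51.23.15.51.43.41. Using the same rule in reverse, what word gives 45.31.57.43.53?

With a=1..z=26, the number is 2·pos + 13.
Decoding 45.31.57.43.53: 45→(45−13)÷2=16=p, 31→(31−13)÷2=9=i, 57→(57−13)÷2=22=v, 43→(43−13)÷2=15=o, 53→(53−13)÷2=20=t.

pivot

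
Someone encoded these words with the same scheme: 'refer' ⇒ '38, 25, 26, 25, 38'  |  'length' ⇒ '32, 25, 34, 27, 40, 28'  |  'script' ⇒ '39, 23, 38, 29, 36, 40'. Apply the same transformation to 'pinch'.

r is letter #18 and maps to 38: an offset of 20. The number is (letter's place in the alphabet, a=1) + 20.
For pinch: p=16→36, i=9→29, n=14→34, c=3→23, h=8→28.

36, 29, 34, 23, 28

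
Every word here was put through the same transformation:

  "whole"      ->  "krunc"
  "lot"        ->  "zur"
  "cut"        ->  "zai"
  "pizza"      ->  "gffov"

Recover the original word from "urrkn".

hello

The output letters match the input read backwards, each shifted +6: whole reversed is elohw. Read the word backwards and shift each letter +6.
Decoding urrkn: shift back: u−6=o, r−6=l, r−6=l, k−6=e, n−6=h → olleh; then reverse → hello.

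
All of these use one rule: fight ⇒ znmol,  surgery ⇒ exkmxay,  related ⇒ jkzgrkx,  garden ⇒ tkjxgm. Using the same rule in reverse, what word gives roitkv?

The output letters match the input read backwards, each shifted +6: fight reversed is thgif. Read the word backwards and shift each letter +6.
Decoding roitkv: shift back: r−6=l, o−6=i, i−6=c, t−6=n, k−6=e, v−6=p → licnep; then reverse → pencil.

pencil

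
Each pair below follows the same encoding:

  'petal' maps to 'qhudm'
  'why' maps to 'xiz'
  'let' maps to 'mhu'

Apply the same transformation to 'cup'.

The shift depends on letter class: consonant p→q is +1, but vowel e→h is +3. Vowels shift forward by 3 and consonants shift forward by 1.
For cup: c(cons)+1=d, u(vowel)+3=x, p(cons)+1=q.

dxq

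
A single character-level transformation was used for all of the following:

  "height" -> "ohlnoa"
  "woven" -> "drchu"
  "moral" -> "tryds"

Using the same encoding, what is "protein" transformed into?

wyrahlu

The shift depends on letter class: consonant h→o is +7, but vowel e→h is +3. The rule splits by letter class: vowels +3, consonants +7.
For protein: p(cons)+7=w, r(cons)+7=y, o(vowel)+3=r, t(cons)+7=a, e(vowel)+3=h, i(vowel)+3=l, n(cons)+7=u.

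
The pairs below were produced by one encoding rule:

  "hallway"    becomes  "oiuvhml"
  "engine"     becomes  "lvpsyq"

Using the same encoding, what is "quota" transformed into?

In hallway: h→o is +7, a→i is +8, l→u is +9, l→v is +10 — the shift increases by 1 each position. Each letter shifts forward by (position + 7), i.e. 7, 8, 9, … — the shift grows by one for each successive letter.
On quota: q+7=x, u+8=c, o+9=x, t+10=d, a+11=l.

xcxdl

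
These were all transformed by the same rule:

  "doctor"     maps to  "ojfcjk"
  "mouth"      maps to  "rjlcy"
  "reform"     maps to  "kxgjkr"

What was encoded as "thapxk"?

singer

d(3)→o(14) and o(14)→j(9) fit y≡9x+13 (mod 26); the inverse of 9 mod 26 is 3. This is an affine cipher: with a=0,…,z=25, each position x becomes (9x+13) mod 26.
Undoing it on thapxk: t(19)→3·(19−13)≡18=s; h(7)→3·(7−13)≡8=i; a(0)→3·(0−13)≡13=n; p(15)→3·(15−13)≡6=g; x(23)→3·(23−13)≡4=e; k(10)→3·(10−13)≡17=r (all mod 26).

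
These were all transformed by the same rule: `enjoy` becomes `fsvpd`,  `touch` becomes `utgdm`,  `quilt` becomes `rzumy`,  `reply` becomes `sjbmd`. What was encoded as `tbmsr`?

The shifts repeat in a cycle of length 3: positions 0,1,… shift by +1, +5, +12, then the pattern repeats.
Reversing it on tbmsr: t−1=s, b−5=w, m−12=a, s−1=r, r−5=m.

swarm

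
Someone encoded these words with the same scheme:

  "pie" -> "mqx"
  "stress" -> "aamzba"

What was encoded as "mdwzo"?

The output letters match the input read backwards, each shifted +8: pie reversed is eip. The word is reversed, then every letter is shifted forward by 8.
Decoding mdwzo: shift back: m−8=e, d−8=v, w−8=o, z−8=r, o−8=g → evorg; then reverse → grove.

grove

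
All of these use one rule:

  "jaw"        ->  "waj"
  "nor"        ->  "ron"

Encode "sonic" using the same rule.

The output letters match the input read backwards: jaw reversed is waj. It's just the letters in reverse order.
Applying it to sonic: reverse → cinos.

cinos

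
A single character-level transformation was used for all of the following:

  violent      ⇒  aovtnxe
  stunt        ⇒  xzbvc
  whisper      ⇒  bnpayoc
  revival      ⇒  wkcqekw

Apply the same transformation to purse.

In violent: v→a is +5, i→o is +6, o→v is +7, l→t is +8 — the shift increases by 1 each position. The shift increases by 1 at each position, starting from +5: 5, 6, 7, ….
Applying it to purse: p+5=u, u+6=a, r+7=y, s+8=a, e+9=n.

uayan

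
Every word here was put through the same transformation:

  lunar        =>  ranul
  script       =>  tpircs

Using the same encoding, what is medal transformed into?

ladem

The output letters match the input read backwards: lunar reversed is ranul. The word is simply reversed.
On medal: reverse → ladem.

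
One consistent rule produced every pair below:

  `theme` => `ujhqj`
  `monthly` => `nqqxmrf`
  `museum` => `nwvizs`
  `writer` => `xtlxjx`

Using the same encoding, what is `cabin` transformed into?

In theme: t→u is +1, h→j is +2, e→h is +3, m→q is +4 — the shift increases by 1 each position. The shift increases by 1 at each position, starting from +1: 1, 2, 3, ….
Applying it to cabin: c+1=d, a+2=c, b+3=e, i+4=m, n+5=s.

dcems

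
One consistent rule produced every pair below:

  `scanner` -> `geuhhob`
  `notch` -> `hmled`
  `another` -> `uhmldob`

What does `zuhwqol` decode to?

banquet

This is an affine cipher: with a=0,…,z=25, each position x becomes (5x+20) mod 26.
Decoding zuhwqol: z(25)→21·(25−20)≡1=b; u(20)→21·(20−20)≡0=a; h(7)→21·(7−20)≡13=n; w(22)→21·(22−20)≡16=q; q(16)→21·(16−20)≡20=u; o(14)→21·(14−20)≡4=e; l(11)→21·(11−20)≡19=t (all mod 26).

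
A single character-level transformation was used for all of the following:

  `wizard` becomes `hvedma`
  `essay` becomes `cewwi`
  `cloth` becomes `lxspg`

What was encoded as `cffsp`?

lobby

The output letters match the input read backwards, each shifted +4: wizard reversed is draziw. Two steps: reverse the string, then apply a Caesar shift of +4.
Reversing it on cffsp: shift back: c−4=y, f−4=b, f−4=b, s−4=o, p−4=l → ybbol; then reverse → lobby.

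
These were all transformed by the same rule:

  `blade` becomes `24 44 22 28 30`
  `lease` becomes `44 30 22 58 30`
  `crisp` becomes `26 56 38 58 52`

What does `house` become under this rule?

Each letter becomes 2×(its alphabet position, a=1..z=26) + 20.
Applying it to house: h=8→36, o=15→50, u=21→62, s=19→58, e=5→30.

36 50 62 58 30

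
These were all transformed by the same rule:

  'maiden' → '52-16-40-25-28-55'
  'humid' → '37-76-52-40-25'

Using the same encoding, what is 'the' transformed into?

73-37-28

m(#13)→52 and a(#1)→16: differences scale by 3, so n = 3·pos + 13. With a=1..z=26, the number is 3·pos + 13.
For the: t=20→73, h=8→37, e=5→28.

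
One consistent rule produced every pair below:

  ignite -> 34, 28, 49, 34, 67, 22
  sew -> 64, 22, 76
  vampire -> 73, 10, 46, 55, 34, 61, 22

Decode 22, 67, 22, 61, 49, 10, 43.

eternal

Each letter becomes 3×(its alphabet position, a=1..z=26) + 7.
Undoing it on 22, 67, 22, 61, 49, 10, 43: 22→(22−7)÷3=5=e, 67→(67−7)÷3=20=t, 22→(22−7)÷3=5=e, 61→(61−7)÷3=18=r, 49→(49−7)÷3=14=n, 10→(10−7)÷3=1=a, 43→(43−7)÷3=12=l.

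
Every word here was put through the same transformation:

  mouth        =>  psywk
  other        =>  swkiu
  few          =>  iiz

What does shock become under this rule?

vksfn

Vowels shift forward by 4 and consonants shift forward by 3.
Applying it to shock: s(cons)+3=v, h(cons)+3=k, o(vowel)+4=s, c(cons)+3=f, k(cons)+3=n.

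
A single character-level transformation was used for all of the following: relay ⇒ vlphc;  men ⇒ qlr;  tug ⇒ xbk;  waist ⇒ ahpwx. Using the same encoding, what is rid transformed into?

vph

The rule splits by letter class: vowels +7, consonants +4.
On rid: r(cons)+4=v, i(vowel)+7=p, d(cons)+4=h.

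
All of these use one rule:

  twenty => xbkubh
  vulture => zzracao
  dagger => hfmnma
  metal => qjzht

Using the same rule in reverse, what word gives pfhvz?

Each letter shifts forward by (position + 4), i.e. 4, 5, 6, … — the shift grows by one for each successive letter.
Undoing it on pfhvz: p−4=l, f−5=a, h−6=b, v−7=o, z−8=r.

labor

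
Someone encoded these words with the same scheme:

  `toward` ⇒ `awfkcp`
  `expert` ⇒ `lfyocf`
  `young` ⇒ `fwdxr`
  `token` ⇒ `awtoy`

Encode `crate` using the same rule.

In toward: t→a is +7, o→w is +8, w→f is +9, a→k is +10 — the shift increases by 1 each position. The shift increases by 1 at each position, starting from +7: 7, 8, 9, ….
On crate: c+7=j, r+8=z, a+9=j, t+10=d, e+11=p.

jzjdp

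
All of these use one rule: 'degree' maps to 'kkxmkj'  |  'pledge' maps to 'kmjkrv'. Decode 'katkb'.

venue

The output letters match the input read backwards, each shifted +6: degree reversed is eerged. Read the word backwards and shift each letter +6.
Decoding katkb: shift back: k−6=e, a−6=u, t−6=n, k−6=e, b−6=v → eunev; then reverse → venue.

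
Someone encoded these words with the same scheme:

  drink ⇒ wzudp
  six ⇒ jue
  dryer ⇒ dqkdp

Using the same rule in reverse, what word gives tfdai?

worth

The output letters match the input read backwards, each shifted +12: drink reversed is knird. The word is reversed, then every letter is shifted forward by 12.
Reversing it on tfdai: shift back: t−12=h, f−12=t, d−12=r, a−12=o, i−12=w → htrow; then reverse → worth.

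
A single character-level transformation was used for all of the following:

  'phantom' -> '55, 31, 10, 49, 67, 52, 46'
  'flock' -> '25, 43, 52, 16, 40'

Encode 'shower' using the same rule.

64, 31, 52, 76, 22, 61

p(#16)→55 and h(#8)→31: differences scale by 3, so n = 3·pos + 7. Each letter becomes 3×(its alphabet position, a=1..z=26) + 7.
On shower: s=19→64, h=8→31, o=15→52, w=23→76, e=5→22, r=18→61.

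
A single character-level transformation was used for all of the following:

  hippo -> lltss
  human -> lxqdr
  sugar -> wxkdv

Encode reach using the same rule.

A repeating key of period 2 is used — shifts +4, +3 over and over.
For reach: r+4=v, e+3=h, a+4=e, c+3=f, h+4=l.

vhefl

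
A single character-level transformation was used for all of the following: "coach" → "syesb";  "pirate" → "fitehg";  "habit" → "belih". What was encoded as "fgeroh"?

peanut

This is an affine cipher: with a=0,…,z=25, each position x becomes (7x+4) mod 26.
Undoing it on fgeroh: f(5)→15·(5−4)≡15=p; g(6)→15·(6−4)≡4=e; e(4)→15·(4−4)≡0=a; r(17)→15·(17−4)≡13=n; o(14)→15·(14−4)≡20=u; h(7)→15·(7−4)≡19=t (all mod 26).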